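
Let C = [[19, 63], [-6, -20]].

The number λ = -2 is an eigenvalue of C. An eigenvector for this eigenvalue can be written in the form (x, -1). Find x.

3

We need (C + 2I)v = 0.
C + 2I = [[21, 63], [-6, -18]].
Row 1: (21)·x + (63)·-1 = 0
Row 2: (-6)·x + (-18)·-1 = 0
Solving gives x = 3.
Check: C·(3, -1) = (-6, 2) = -2·(3, -1).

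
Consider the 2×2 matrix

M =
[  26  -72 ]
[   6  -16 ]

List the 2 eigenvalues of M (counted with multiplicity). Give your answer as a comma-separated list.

2, 8

det(M - tI) = (26 - t)(-16 - t) - (-72)·(6) = t^2 - 10t + 16.
This factors as (t - 2)·(t - 8) = 0.
Eigenvalues: 2, 8.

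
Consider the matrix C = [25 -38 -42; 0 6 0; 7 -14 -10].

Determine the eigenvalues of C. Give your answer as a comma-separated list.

4, 6, 11

Compute the characteristic polynomial p(λ) = det(λI - C).
Expanding along the first row, p(λ) = λ^3 - 21λ^2 + 134λ - 264.
Rational-root test: λ = 6 gives p(6) = 0.
Factor out (λ - 6): p(λ) = (λ - 6)·(λ^2 - 15λ + 44).
The quadratic factors as (λ - 4)·(λ - 11).
Eigenvalues: 4, 6, 11.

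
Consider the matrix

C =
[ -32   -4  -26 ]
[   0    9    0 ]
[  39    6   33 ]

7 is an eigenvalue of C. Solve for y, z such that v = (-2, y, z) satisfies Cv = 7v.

We need (C - 7I)v = 0.
C - 7I = [[-39, -4, -26], [0, 2, 0], [39, 6, 26]].
Row 1: (-39)·-2 + (-4)·y + (-26)·z = 0
Row 2: (0)·-2 + (2)·y + (0)·z = 0
Row 3: (39)·-2 + (6)·y + (26)·z = 0
Solving gives y = 0, z = 3.
Check: C·(-2, 0, 3) = (-14, 0, 21) = 7·(-2, 0, 3).

0, 3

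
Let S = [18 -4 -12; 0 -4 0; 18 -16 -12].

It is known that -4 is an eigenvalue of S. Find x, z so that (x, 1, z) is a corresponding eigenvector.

4, 7

We need (S + 4I)v = 0.
S + 4I = [[22, -4, -12], [0, 0, 0], [18, -16, -8]].
Row 1: (22)·x + (-4)·1 + (-12)·z = 0
Row 2: (0)·x + (0)·1 + (0)·z = 0
Row 3: (18)·x + (-16)·1 + (-8)·z = 0
Solving gives x = 4, z = 7.
Check: S·(4, 1, 7) = (-16, -4, -28) = -4·(4, 1, 7).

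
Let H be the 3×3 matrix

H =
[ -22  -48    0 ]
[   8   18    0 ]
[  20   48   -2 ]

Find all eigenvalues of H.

Compute the characteristic polynomial p(μ) = det(μI - H).
Expanding along the first row, p(μ) = μ^3 + 6μ^2 - 4μ - 24.
Since p(-6) = 0, μ = -6 is a root.
Factor out (μ + 6): p(μ) = (μ + 6)·(μ^2 - 4).
The quadratic factors as (μ + 2)·(μ - 2).
Eigenvalues: -6, -2, 2.

-6, -2, 2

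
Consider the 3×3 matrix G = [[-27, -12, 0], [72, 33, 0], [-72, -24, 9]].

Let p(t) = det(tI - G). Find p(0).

p(0) = det(0·I − G) = det(−G) = (−1)^3·det(G).
det(G) = -243, so p(0) = 243.

243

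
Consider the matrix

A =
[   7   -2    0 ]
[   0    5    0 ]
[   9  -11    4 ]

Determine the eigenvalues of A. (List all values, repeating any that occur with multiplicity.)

Compute the characteristic polynomial p(λ) = det(λI - A).
Cofactor expansion gives p(λ) = λ^3 - 16λ^2 + 83λ - 140.
Rational-root test: λ = 5 gives p(5) = 0.
Dividing by (λ - 5) leaves λ^2 - 11λ + 28.
The quadratic factors as (λ - 4)·(λ - 7).
Eigenvalues: 4, 5, 7.

4, 5, 7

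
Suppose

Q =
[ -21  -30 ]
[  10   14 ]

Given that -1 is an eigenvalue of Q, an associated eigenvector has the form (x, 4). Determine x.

We need (Q + 1I)v = 0.
Q + 1I = [[-20, -30], [10, 15]].
Row 1: (-20)·x + (-30)·4 = 0
Row 2: (10)·x + (15)·4 = 0
Solving gives x = -6.
Check: Q·(-6, 4) = (6, -4) = -1·(-6, 4).

-6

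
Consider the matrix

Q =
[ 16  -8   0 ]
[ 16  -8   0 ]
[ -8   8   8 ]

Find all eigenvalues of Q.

0, 8, 8

Set up det(tI - Q) = 0.
Expanding along the first row, p(t) = t^3 - 16t^2 + 64t.
Since p(0) = 0, t = 0 is a root.
Dividing by t leaves t^2 - 16t + 64.
The quadratic factor is (t - 8)^2.
Eigenvalues: 0, 8, 8.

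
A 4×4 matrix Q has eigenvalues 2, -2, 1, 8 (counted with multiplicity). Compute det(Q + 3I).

220

If Q has eigenvalues 2, -2, 1, 8, then Q + 3I has eigenvalues 5, 1, 4, 11.
det(Q + 3I) = (5) · (1) · (4) · (11) = 220.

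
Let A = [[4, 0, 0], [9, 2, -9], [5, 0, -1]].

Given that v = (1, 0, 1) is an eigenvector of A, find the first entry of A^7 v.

First find the eigenvalue: Av = (4, 0, 4) = 4·(1, 0, 1), so λ = 4.
Then A^7 v = λ^7·v = 4^7·(1, 0, 1) = 16384·(1, 0, 1) = (16384, 0, 16384).

16384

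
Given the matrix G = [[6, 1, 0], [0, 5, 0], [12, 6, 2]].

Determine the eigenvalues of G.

2, 5, 6

Compute the characteristic polynomial p(s) = det(sI - G).
Expanding the 3×3 determinant: p(s) = s^3 - 13s^2 + 52s - 60.
Since p(2) = 0, s = 2 is a root.
Dividing by (s - 2) leaves s^2 - 11s + 30.
The quadratic factors as (s - 5)·(s - 6).
Eigenvalues: 2, 5, 6.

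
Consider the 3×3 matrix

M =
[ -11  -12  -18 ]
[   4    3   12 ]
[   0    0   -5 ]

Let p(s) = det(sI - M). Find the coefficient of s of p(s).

55

p(s) = s^3 + 13s^2 + 55s + 75.
The coefficient of s is 55.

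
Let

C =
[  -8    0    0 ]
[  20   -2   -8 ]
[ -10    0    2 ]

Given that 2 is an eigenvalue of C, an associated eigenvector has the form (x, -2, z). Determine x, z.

We need (C - 2I)v = 0.
C - 2I = [[-10, 0, 0], [20, -4, -8], [-10, 0, 0]].
Row 1: (-10)·x + (0)·-2 + (0)·z = 0
Row 2: (20)·x + (-4)·-2 + (-8)·z = 0
Row 3: (-10)·x + (0)·-2 + (0)·z = 0
Solving gives x = 0, z = 1.
Check: C·(0, -2, 1) = (0, -4, 2) = 2·(0, -2, 1).

0, 1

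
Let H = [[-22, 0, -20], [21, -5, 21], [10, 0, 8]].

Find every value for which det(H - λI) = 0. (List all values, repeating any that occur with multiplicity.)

Compute the characteristic polynomial p(λ) = det(λI - H).
Expanding along the first row, p(λ) = λ^3 + 19λ^2 + 94λ + 120.
Since p(-2) = 0, λ = -2 is a root.
Dividing by (λ + 2) leaves λ^2 + 17λ + 60.
The quadratic factors as (λ + 12)·(λ + 5).
Eigenvalues: -12, -5, -2.

-12, -5, -2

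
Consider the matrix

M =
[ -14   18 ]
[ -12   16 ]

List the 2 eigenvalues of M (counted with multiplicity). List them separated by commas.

det(M - μI) = (-14 - μ)(16 - μ) - (18)·(-12) = μ^2 - 2μ - 8.
This factors as (μ + 2)·(μ - 4) = 0.
Eigenvalues: -2, 4.

-2, 4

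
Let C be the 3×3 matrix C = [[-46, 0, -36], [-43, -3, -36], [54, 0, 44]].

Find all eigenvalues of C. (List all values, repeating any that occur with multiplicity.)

-10, -3, 8

Set up det(sI - C) = 0.
Expanding the 3×3 determinant: p(s) = s^3 + 5s^2 - 74s - 240.
Since p(8) = 0, s = 8 is a root.
Dividing by (s - 8) leaves s^2 + 13s + 30.
The quadratic factors as (s + 10)·(s + 3).
Eigenvalues: -10, -3, 8.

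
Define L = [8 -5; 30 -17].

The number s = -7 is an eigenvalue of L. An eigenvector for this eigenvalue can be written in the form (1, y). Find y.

3

We need (L + 7I)v = 0.
L + 7I = [[15, -5], [30, -10]].
Row 1: (15)·1 + (-5)·y = 0
Row 2: (30)·1 + (-10)·y = 0
Solving gives y = 3.
Check: L·(1, 3) = (-7, -21) = -7·(1, 3).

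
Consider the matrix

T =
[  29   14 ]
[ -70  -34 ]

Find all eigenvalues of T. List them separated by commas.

-6, 1

det(T - sI) = (29 - s)(-34 - s) - (14)·(-70) = s^2 + 5s - 6.
This factors as (s + 6)·(s - 1) = 0.
Eigenvalues: -6, 1.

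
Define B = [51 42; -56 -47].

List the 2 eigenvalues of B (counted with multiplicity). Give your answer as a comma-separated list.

det(B - rI) = (51 - r)(-47 - r) - (42)·(-56) = r^2 - 4r - 45.
This factors as (r + 5)·(r - 9) = 0.
Eigenvalues: -5, 9.

-5, 9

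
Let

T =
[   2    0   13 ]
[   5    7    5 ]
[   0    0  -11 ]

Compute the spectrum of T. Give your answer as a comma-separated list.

The characteristic polynomial is p(r) = det(rI - T).
Expanding along the first row, p(r) = r^3 + 2r^2 - 85r + 154.
Try r = 7: p(7) = 0, so 7 is a root.
Dividing by (r - 7) leaves r^2 + 9r - 22.
The quadratic factors as (r + 11)·(r - 2).
Eigenvalues: -11, 2, 7.

-11, 2, 7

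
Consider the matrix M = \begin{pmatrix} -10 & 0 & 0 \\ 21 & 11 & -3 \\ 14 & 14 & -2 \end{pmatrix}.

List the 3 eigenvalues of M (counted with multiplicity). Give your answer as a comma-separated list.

-10, 4, 5

Compute the characteristic polynomial p(r) = det(rI - M).
Expanding the 3×3 determinant: p(r) = r^3 + r^2 - 70r + 200.
Rational-root test: r = 4 gives p(4) = 0.
Dividing by (r - 4) leaves r^2 + 5r - 50.
The quadratic factors as (r + 10)·(r - 5).
Eigenvalues: -10, 4, 5.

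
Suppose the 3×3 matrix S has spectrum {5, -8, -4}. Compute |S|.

160

det(S) is the product of the eigenvalues: (5) · (-8) · (-4) = 160.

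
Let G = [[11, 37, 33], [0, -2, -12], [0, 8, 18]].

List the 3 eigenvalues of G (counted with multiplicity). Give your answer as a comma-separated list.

Compute the characteristic polynomial p(t) = det(tI - G).
Cofactor expansion gives p(t) = t^3 - 27t^2 + 236t - 660.
Since p(6) = 0, t = 6 is a root.
Dividing by (t - 6) leaves t^2 - 21t + 110.
The quadratic factors as (t - 10)·(t - 11).
Eigenvalues: 6, 10, 11.

6, 10, 11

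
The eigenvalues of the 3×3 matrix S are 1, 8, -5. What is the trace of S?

4

trace(S) is the sum of the eigenvalues: (1) + (8) + (-5) = 4.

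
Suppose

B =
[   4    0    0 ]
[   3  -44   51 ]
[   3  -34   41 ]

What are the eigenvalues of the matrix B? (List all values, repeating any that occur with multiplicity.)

-10, 4, 7

Compute the characteristic polynomial p(μ) = det(μI - B).
Expanding the 3×3 determinant: p(μ) = μ^3 - μ^2 - 82μ + 280.
Since p(7) = 0, μ = 7 is a root.
Dividing by (μ - 7) leaves μ^2 + 6μ - 40.
The quadratic factors as (μ + 10)·(μ - 4).
Eigenvalues: -10, 4, 7.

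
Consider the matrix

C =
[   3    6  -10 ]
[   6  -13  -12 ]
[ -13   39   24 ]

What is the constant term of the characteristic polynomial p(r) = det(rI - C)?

110

p(0) = det(0·I − C) = det(−C) = (−1)^3·det(C).
det(C) = -110, so p(0) = 110.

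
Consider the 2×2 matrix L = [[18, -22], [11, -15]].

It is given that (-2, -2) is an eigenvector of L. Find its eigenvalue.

-4

Compute Lv: L·(-2, -2) = (8, 8).
Since Lv = λv, compare component 1: 8 = λ·-2, so λ = -4.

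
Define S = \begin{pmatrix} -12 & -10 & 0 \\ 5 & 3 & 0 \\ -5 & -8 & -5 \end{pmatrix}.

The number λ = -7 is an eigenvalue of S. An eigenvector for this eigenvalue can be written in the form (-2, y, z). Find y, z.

1, -1

We need (S + 7I)v = 0.
S + 7I = [[-5, -10, 0], [5, 10, 0], [-5, -8, 2]].
Row 1: (-5)·-2 + (-10)·y + (0)·z = 0
Row 2: (5)·-2 + (10)·y + (0)·z = 0
Row 3: (-5)·-2 + (-8)·y + (2)·z = 0
Solving gives y = 1, z = -1.
Check: S·(-2, 1, -1) = (14, -7, 7) = -7·(-2, 1, -1).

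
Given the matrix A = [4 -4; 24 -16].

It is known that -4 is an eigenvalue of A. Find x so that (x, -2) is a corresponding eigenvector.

-1

We need (A + 4I)v = 0.
A + 4I = [[8, -4], [24, -12]].
Row 1: (8)·x + (-4)·-2 = 0
Row 2: (24)·x + (-12)·-2 = 0
Solving gives x = -1.
Check: A·(-1, -2) = (4, 8) = -4·(-1, -2).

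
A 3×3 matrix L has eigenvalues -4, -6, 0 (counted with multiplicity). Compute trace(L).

-10

trace(L) is the sum of the eigenvalues: (-4) + (-6) + (0) = -10.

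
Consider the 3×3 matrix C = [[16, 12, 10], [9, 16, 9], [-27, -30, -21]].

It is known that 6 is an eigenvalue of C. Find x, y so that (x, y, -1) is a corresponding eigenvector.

We need (C - 6I)v = 0.
C - 6I = [[10, 12, 10], [9, 10, 9], [-27, -30, -27]].
Row 1: (10)·x + (12)·y + (10)·-1 = 0
Row 2: (9)·x + (10)·y + (9)·-1 = 0
Row 3: (-27)·x + (-30)·y + (-27)·-1 = 0
Solving gives x = 1, y = 0.
Check: C·(1, 0, -1) = (6, 0, -6) = 6·(1, 0, -1).

1, 0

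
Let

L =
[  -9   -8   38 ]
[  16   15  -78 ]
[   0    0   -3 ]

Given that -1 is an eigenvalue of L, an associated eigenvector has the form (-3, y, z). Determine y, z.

3, 0

We need (L + 1I)v = 0.
L + 1I = [[-8, -8, 38], [16, 16, -78], [0, 0, -2]].
Row 1: (-8)·-3 + (-8)·y + (38)·z = 0
Row 2: (16)·-3 + (16)·y + (-78)·z = 0
Row 3: (0)·-3 + (0)·y + (-2)·z = 0
Solving gives y = 3, z = 0.
Check: L·(-3, 3, 0) = (3, -3, 0) = -1·(-3, 3, 0).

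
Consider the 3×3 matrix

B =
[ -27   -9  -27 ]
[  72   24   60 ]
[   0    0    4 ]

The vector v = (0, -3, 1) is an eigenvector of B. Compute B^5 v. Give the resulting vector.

First find the eigenvalue: Bv = (0, -12, 4) = 4·(0, -3, 1), so λ = 4.
Then B^5 v = λ^5·v = 4^5·(0, -3, 1) = 1024·(0, -3, 1) = (0, -3072, 1024).

(0, -3072, 1024)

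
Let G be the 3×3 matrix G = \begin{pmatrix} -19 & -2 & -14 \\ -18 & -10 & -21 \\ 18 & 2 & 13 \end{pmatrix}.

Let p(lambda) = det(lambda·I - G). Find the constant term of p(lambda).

56

p(lambda) = lambda^3 + 16·lambda^2 + 71·lambda + 56.
The constant term is 56.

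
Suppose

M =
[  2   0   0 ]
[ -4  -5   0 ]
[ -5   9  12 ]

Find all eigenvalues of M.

M is lower triangular, so its eigenvalues are the diagonal entries.
Diagonal: 2, -5, 12.

-5, 2, 12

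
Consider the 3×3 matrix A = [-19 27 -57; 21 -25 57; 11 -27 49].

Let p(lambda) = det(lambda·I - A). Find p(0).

p(0) = det(0·I − A) = det(−A) = (−1)^3·det(A).
det(A) = -176, so p(0) = 176.

176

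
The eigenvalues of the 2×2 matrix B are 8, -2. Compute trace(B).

6

trace(B) is the sum of the eigenvalues: (8) + (-2) = 6.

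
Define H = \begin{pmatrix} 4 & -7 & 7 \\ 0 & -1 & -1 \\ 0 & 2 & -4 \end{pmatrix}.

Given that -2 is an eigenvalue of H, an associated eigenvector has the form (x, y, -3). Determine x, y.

0, -3

We need (H + 2I)v = 0.
H + 2I = [[6, -7, 7], [0, 1, -1], [0, 2, -2]].
Row 1: (6)·x + (-7)·y + (7)·-3 = 0
Row 2: (0)·x + (1)·y + (-1)·-3 = 0
Row 3: (0)·x + (2)·y + (-2)·-3 = 0
Solving gives x = 0, y = -3.
Check: H·(0, -3, -3) = (0, 6, 6) = -2·(0, -3, -3).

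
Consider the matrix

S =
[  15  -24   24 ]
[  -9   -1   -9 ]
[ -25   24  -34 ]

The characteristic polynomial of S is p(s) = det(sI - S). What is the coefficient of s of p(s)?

109

p(s) = s^3 + 20s^2 + 109s + 90.
The coefficient of s is 109.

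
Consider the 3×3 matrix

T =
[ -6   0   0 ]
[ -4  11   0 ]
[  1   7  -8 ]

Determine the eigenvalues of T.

T is lower triangular, so its eigenvalues are the diagonal entries.
Diagonal: -6, 11, -8.

-8, -6, 11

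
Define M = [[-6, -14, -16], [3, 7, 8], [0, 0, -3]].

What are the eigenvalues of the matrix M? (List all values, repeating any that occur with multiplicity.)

-3, 0, 1

The characteristic polynomial is p(λ) = det(λI - M).
Expanding along the first row, p(λ) = λ^3 + 2λ^2 - 3λ.
Rational-root test: λ = 0 gives p(0) = 0.
Factor out λ: p(λ) = λ·(λ^2 + 2λ - 3).
The quadratic factors as (λ + 3)·(λ - 1).
Eigenvalues: -3, 0, 1.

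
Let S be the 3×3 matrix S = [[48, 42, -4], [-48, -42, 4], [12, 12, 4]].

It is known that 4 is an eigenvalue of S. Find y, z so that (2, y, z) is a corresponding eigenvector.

We need (S - 4I)v = 0.
S - 4I = [[44, 42, -4], [-48, -46, 4], [12, 12, 0]].
Row 1: (44)·2 + (42)·y + (-4)·z = 0
Row 2: (-48)·2 + (-46)·y + (4)·z = 0
Row 3: (12)·2 + (12)·y + (0)·z = 0
Solving gives y = -2, z = 1.
Check: S·(2, -2, 1) = (8, -8, 4) = 4·(2, -2, 1).

-2, 1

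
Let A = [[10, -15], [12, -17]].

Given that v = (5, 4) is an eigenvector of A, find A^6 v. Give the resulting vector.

First find the eigenvalue: Av = (-10, -8) = -2·(5, 4), so λ = -2.
Then A^6 v = λ^6·v = (-2)^6·(5, 4) = 64·(5, 4) = (320, 256).

(320, 256)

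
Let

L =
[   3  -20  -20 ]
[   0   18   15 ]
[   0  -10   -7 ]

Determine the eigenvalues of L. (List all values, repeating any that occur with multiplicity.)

The characteristic polynomial is p(s) = det(sI - L).
Cofactor expansion gives p(s) = s^3 - 14s^2 + 57s - 72.
Rational-root test: s = 3 gives p(3) = 0.
Dividing by (s - 3) leaves s^2 - 11s + 24.
The quadratic factors as (s - 3)·(s - 8).
Eigenvalues: 3, 3, 8.

3, 3, 8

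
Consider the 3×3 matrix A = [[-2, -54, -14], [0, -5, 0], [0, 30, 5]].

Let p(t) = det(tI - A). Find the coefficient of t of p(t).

p(t) = t^3 + 2t^2 - 25t - 50.
The coefficient of t is -25.

-25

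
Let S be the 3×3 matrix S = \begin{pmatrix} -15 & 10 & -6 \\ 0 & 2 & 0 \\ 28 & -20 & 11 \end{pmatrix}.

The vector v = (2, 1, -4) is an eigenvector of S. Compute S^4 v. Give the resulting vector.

First find the eigenvalue: Sv = (4, 2, -8) = 2·(2, 1, -4), so λ = 2.
Then S^4 v = λ^4·v = 2^4·(2, 1, -4) = 16·(2, 1, -4) = (32, 16, -64).

(32, 16, -64)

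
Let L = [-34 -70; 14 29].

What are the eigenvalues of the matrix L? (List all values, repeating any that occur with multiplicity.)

-6, 1

det(L - rI) = (-34 - r)(29 - r) - (-70)·(14) = r^2 + 5r - 6.
This factors as (r + 6)·(r - 1) = 0.
Eigenvalues: -6, 1.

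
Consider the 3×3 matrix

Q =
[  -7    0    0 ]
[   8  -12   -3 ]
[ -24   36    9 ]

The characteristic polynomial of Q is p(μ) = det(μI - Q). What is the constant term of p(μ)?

0

p(μ) = μ^3 + 10μ^2 + 21μ.
The constant term is 0.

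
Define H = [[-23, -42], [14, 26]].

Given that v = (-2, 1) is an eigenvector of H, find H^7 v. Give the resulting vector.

(256, -128)

First find the eigenvalue: Hv = (4, -2) = -2·(-2, 1), so λ = -2.
Then H^7 v = λ^7·v = (-2)^7·(-2, 1) = -128·(-2, 1) = (256, -128).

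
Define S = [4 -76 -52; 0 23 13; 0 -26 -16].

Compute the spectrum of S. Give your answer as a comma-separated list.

-3, 4, 10

Set up det(λI - S) = 0.
Expanding along the first row, p(λ) = λ^3 - 11λ^2 - 2λ + 120.
Try λ = 4: p(4) = 0, so 4 is a root.
Dividing by (λ - 4) leaves λ^2 - 7λ - 30.
The quadratic factors as (λ + 3)·(λ - 10).
Eigenvalues: -3, 4, 10.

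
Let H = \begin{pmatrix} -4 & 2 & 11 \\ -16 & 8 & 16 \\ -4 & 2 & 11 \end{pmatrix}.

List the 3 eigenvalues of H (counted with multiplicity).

The characteristic polynomial is p(μ) = det(μI - H).
Expanding the 3×3 determinant: p(μ) = μ^3 - 15μ^2 + 56μ.
Rational-root test: μ = 0 gives p(0) = 0.
Factor out μ: p(μ) = μ·(μ^2 - 15μ + 56).
The quadratic factors as (μ - 7)·(μ - 8).
Eigenvalues: 0, 7, 8.

0, 7, 8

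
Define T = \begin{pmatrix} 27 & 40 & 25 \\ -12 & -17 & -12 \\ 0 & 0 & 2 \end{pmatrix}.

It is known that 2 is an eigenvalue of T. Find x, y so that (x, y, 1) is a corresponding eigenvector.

We need (T - 2I)v = 0.
T - 2I = [[25, 40, 25], [-12, -19, -12], [0, 0, 0]].
Row 1: (25)·x + (40)·y + (25)·1 = 0
Row 2: (-12)·x + (-19)·y + (-12)·1 = 0
Row 3: (0)·x + (0)·y + (0)·1 = 0
Solving gives x = -1, y = 0.
Check: T·(-1, 0, 1) = (-2, 0, 2) = 2·(-1, 0, 1).

-1, 0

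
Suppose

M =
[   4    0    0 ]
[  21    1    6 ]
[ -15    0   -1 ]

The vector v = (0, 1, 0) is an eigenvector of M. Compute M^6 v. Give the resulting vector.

First find the eigenvalue: Mv = (0, 1, 0) = 1·(0, 1, 0), so λ = 1.
Then M^6 v = λ^6·v = 1^6·(0, 1, 0) = 1·(0, 1, 0) = (0, 1, 0).

(0, 1, 0)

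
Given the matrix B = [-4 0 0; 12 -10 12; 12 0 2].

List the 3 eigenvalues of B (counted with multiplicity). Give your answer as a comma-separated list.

Compute the characteristic polynomial p(s) = det(sI - B).
Expanding along the first row, p(s) = s^3 + 12s^2 + 12s - 80.
Rational-root test: s = -4 gives p(-4) = 0.
Dividing by (s + 4) leaves s^2 + 8s - 20.
The quadratic factors as (s + 10)·(s - 2).
Eigenvalues: -10, -4, 2.

-10, -4, 2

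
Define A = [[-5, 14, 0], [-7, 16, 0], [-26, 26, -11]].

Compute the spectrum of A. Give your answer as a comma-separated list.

The characteristic polynomial is p(t) = det(tI - A).
Cofactor expansion gives p(t) = t^3 - 103t + 198.
Try t = 2: p(2) = 0, so 2 is a root.
Dividing by (t - 2) leaves t^2 + 2t - 99.
The quadratic factors as (t + 11)·(t - 9).
Eigenvalues: -11, 2, 9.

-11, 2, 9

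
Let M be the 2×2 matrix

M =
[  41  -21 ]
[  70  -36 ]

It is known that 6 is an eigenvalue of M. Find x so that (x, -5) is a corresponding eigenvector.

We need (M - 6I)v = 0.
M - 6I = [[35, -21], [70, -42]].
Row 1: (35)·x + (-21)·-5 = 0
Row 2: (70)·x + (-42)·-5 = 0
Solving gives x = -3.
Check: M·(-3, -5) = (-18, -30) = 6·(-3, -5).

-3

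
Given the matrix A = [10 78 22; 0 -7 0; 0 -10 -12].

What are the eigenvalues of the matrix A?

Set up det(tI - A) = 0.
Expanding along the first row, p(t) = t^3 + 9t^2 - 106t - 840.
Rational-root test: t = -7 gives p(-7) = 0.
Dividing by (t + 7) leaves t^2 + 2t - 120.
The quadratic factors as (t + 12)·(t - 10).
Eigenvalues: -12, -7, 10.

-12, -7, 10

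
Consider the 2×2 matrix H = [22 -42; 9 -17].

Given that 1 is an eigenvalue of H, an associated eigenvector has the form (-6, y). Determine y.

We need (H - 1I)v = 0.
H - 1I = [[21, -42], [9, -18]].
Row 1: (21)·-6 + (-42)·y = 0
Row 2: (9)·-6 + (-18)·y = 0
Solving gives y = -3.
Check: H·(-6, -3) = (-6, -3) = 1·(-6, -3).

-3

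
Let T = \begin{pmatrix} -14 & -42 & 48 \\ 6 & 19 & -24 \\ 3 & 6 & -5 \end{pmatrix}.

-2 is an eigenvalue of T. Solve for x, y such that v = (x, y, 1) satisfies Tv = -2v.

-3, 2

We need (T + 2I)v = 0.
T + 2I = [[-12, -42, 48], [6, 21, -24], [3, 6, -3]].
Row 1: (-12)·x + (-42)·y + (48)·1 = 0
Row 2: (6)·x + (21)·y + (-24)·1 = 0
Row 3: (3)·x + (6)·y + (-3)·1 = 0
Solving gives x = -3, y = 2.
Check: T·(-3, 2, 1) = (6, -4, -2) = -2·(-3, 2, 1).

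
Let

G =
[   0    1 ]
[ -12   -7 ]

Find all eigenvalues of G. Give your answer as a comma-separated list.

det(G - lambda·I) = (0 - lambda)(-7 - lambda) - (1)·(-12) = lambda^2 + 7·lambda + 12.
This factors as (lambda + 4)·(lambda + 3) = 0.
Eigenvalues: -4, -3.

-4, -3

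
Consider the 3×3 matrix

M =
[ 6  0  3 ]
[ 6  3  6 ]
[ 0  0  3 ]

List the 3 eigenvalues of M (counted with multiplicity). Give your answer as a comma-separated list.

The characteristic polynomial is p(t) = det(tI - M).
Expanding along the first row, p(t) = t^3 - 12t^2 + 45t - 54.
Rational-root test: t = 6 gives p(6) = 0.
Dividing by (t - 6) leaves t^2 - 6t + 9.
The quadratic factor is (t - 3)^2.
Eigenvalues: 3, 3, 6.

3, 3, 6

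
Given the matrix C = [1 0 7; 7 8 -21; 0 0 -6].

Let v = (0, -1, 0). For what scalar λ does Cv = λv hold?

8

Compute Cv: C·(0, -1, 0) = (0, -8, 0).
Since Cv = λv, compare component 2: -8 = λ·-1, so λ = 8.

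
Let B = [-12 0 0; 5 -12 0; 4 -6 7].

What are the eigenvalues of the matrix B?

-12, -12, 7

B is lower triangular, so its eigenvalues are the diagonal entries.
Diagonal: -12, -12, 7.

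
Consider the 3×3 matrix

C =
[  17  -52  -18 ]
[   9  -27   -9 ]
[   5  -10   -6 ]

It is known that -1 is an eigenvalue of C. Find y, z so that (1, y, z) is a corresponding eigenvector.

0, 1

We need (C + 1I)v = 0.
C + 1I = [[18, -52, -18], [9, -26, -9], [5, -10, -5]].
Row 1: (18)·1 + (-52)·y + (-18)·z = 0
Row 2: (9)·1 + (-26)·y + (-9)·z = 0
Row 3: (5)·1 + (-10)·y + (-5)·z = 0
Solving gives y = 0, z = 1.
Check: C·(1, 0, 1) = (-1, 0, -1) = -1·(1, 0, 1).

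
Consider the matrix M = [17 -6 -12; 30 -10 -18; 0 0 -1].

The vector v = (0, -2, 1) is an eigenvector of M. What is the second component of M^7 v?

2

First find the eigenvalue: Mv = (0, 2, -1) = -1·(0, -2, 1), so λ = -1.
Then M^7 v = λ^7·v = (-1)^7·(0, -2, 1) = -1·(0, -2, 1) = (0, 2, -1).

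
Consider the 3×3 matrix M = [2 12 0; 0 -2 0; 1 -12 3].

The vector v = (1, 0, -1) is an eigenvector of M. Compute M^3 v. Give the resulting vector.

(8, 0, -8)

First find the eigenvalue: Mv = (2, 0, -2) = 2·(1, 0, -1), so λ = 2.
Then M^3 v = λ^3·v = 2^3·(1, 0, -1) = 8·(1, 0, -1) = (8, 0, -8).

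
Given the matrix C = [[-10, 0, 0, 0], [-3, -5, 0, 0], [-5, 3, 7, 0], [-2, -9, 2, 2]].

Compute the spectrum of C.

-10, -5, 2, 7

C is lower triangular, so its eigenvalues are the diagonal entries.
Diagonal: -10, -5, 7, 2.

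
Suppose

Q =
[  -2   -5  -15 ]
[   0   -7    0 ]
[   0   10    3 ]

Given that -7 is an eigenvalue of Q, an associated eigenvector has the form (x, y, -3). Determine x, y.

We need (Q + 7I)v = 0.
Q + 7I = [[5, -5, -15], [0, 0, 0], [0, 10, 10]].
Row 1: (5)·x + (-5)·y + (-15)·-3 = 0
Row 2: (0)·x + (0)·y + (0)·-3 = 0
Row 3: (0)·x + (10)·y + (10)·-3 = 0
Solving gives x = -6, y = 3.
Check: Q·(-6, 3, -3) = (42, -21, 21) = -7·(-6, 3, -3).

-6, 3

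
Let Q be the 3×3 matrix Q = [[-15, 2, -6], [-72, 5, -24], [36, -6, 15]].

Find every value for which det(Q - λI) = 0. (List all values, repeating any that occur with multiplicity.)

Set up det(λI - Q) = 0.
Expanding the 3×3 determinant: p(λ) = λ^3 - 5λ^2 - 9λ + 45.
Since p(3) = 0, λ = 3 is a root.
Factor out (λ - 3): p(λ) = (λ - 3)·(λ^2 - 2λ - 15).
The quadratic factors as (λ + 3)·(λ - 5).
Eigenvalues: -3, 3, 5.

-3, 3, 5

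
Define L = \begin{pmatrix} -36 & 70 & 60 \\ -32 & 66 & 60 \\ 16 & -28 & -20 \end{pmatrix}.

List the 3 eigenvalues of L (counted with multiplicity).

-4, 4, 10

The characteristic polynomial is p(μ) = det(μI - L).
Cofactor expansion gives p(μ) = μ^3 - 10μ^2 - 16μ + 160.
Rational-root test: μ = 4 gives p(4) = 0.
Factor out (μ - 4): p(μ) = (μ - 4)·(μ^2 - 6μ - 40).
The quadratic factors as (μ + 4)·(μ - 10).
Eigenvalues: -4, 4, 10.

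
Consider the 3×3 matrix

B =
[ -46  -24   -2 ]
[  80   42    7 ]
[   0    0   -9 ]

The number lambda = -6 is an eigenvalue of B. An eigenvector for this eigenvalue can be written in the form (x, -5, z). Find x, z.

3, 0

We need (B + 6I)v = 0.
B + 6I = [[-40, -24, -2], [80, 48, 7], [0, 0, -3]].
Row 1: (-40)·x + (-24)·-5 + (-2)·z = 0
Row 2: (80)·x + (48)·-5 + (7)·z = 0
Row 3: (0)·x + (0)·-5 + (-3)·z = 0
Solving gives x = 3, z = 0.
Check: B·(3, -5, 0) = (-18, 30, 0) = -6·(3, -5, 0).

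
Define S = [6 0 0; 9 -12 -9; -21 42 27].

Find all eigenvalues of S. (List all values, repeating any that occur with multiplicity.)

Set up det(lambda·I - S) = 0.
Cofactor expansion gives p(lambda) = lambda^3 - 21·lambda^2 + 144·lambda - 324.
Try lambda = 9: p(9) = 0, so 9 is a root.
Factor out (lambda - 9): p(lambda) = (lambda - 9)·(lambda^2 - 12·lambda + 36).
The quadratic factor is (lambda - 6)^2.
Eigenvalues: 6, 6, 9.

6, 6, 9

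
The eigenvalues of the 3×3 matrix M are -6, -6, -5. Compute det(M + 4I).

-4

If M has eigenvalues -6, -6, -5, then M + 4I has eigenvalues -2, -2, -1.
det(M + 4I) = (-2) · (-2) · (-1) = -4.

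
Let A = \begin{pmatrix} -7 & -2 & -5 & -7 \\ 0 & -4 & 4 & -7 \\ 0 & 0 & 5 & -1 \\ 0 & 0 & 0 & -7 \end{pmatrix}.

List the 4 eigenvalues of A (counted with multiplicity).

-7, -7, -4, 5

A is upper triangular, so its eigenvalues are the diagonal entries.
Diagonal: -7, -4, 5, -7.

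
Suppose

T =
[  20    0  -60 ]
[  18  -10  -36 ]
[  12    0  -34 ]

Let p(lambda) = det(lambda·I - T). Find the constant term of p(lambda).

p(lambda) = lambda^3 + 24·lambda^2 + 180·lambda + 400.
The constant term is 400.

400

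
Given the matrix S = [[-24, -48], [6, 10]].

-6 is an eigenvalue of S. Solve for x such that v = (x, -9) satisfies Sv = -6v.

We need (S + 6I)v = 0.
S + 6I = [[-18, -48], [6, 16]].
Row 1: (-18)·x + (-48)·-9 = 0
Row 2: (6)·x + (16)·-9 = 0
Solving gives x = 24.
Check: S·(24, -9) = (-144, 54) = -6·(24, -9).

24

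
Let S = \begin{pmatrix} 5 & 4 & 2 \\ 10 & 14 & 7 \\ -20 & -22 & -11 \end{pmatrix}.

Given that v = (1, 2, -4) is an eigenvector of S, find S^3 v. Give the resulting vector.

(125, 250, -500)

First find the eigenvalue: Sv = (5, 10, -20) = 5·(1, 2, -4), so λ = 5.
Then S^3 v = λ^3·v = 5^3·(1, 2, -4) = 125·(1, 2, -4) = (125, 250, -500).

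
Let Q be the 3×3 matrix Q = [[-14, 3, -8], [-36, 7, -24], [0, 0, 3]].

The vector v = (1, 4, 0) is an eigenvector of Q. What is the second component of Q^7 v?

-512

First find the eigenvalue: Qv = (-2, -8, 0) = -2·(1, 4, 0), so λ = -2.
Then Q^7 v = λ^7·v = (-2)^7·(1, 4, 0) = -128·(1, 4, 0) = (-128, -512, 0).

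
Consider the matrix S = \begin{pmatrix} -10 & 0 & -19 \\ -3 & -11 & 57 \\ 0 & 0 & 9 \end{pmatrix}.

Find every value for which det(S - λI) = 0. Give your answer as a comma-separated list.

-11, -10, 9

The characteristic polynomial is p(λ) = det(λI - S).
Expanding the 3×3 determinant: p(λ) = λ^3 + 12λ^2 - 79λ - 990.
Since p(9) = 0, λ = 9 is a root.
Dividing by (λ - 9) leaves λ^2 + 21λ + 110.
The quadratic factors as (λ + 11)·(λ + 10).
Eigenvalues: -11, -10, 9.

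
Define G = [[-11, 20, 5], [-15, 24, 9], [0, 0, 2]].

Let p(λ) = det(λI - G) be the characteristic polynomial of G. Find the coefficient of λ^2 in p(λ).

-15

The coefficient of λ^2 of det(λI - G) is −trace(G).
trace(G) = (-11) + (24) + (2) = 15, so the coefficient is -15.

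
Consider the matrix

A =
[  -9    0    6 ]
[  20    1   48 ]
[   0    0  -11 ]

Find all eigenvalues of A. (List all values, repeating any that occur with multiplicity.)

-11, -9, 1

Set up det(λI - A) = 0.
Cofactor expansion gives p(λ) = λ^3 + 19λ^2 + 79λ - 99.
Try λ = 1: p(1) = 0, so 1 is a root.
Factor out (λ - 1): p(λ) = (λ - 1)·(λ^2 + 20λ + 99).
The quadratic factors as (λ + 11)·(λ + 9).
Eigenvalues: -11, -9, 1.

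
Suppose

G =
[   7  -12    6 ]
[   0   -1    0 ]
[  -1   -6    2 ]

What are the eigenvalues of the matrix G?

-1, 4, 5

The characteristic polynomial is p(μ) = det(μI - G).
Expanding along the first row, p(μ) = μ^3 - 8μ^2 + 11μ + 20.
Rational-root test: μ = 4 gives p(4) = 0.
Factor out (μ - 4): p(μ) = (μ - 4)·(μ^2 - 4μ - 5).
The quadratic factors as (μ + 1)·(μ - 5).
Eigenvalues: -1, 4, 5.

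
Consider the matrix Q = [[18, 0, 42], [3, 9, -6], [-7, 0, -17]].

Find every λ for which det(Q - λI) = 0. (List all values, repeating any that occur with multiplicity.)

The characteristic polynomial is p(lambda) = det(lambda·I - Q).
Expanding the 3×3 determinant: p(lambda) = lambda^3 - 10·lambda^2 - 3·lambda + 108.
Rational-root test: lambda = -3 gives p(-3) = 0.
Dividing by (lambda + 3) leaves lambda^2 - 13·lambda + 36.
The quadratic factors as (lambda - 4)·(lambda - 9).
Eigenvalues: -3, 4, 9.

-3, 4, 9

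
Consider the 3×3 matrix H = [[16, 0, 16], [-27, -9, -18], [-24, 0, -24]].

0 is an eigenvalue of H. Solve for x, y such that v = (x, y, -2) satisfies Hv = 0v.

2, -2

We need (H)v = 0.
H = [[16, 0, 16], [-27, -9, -18], [-24, 0, -24]].
Row 1: (16)·x + (0)·y + (16)·-2 = 0
Row 2: (-27)·x + (-9)·y + (-18)·-2 = 0
Row 3: (-24)·x + (0)·y + (-24)·-2 = 0
Solving gives x = 2, y = -2.
Check: H·(2, -2, -2) = (0, 0, 0) = 0·(2, -2, -2).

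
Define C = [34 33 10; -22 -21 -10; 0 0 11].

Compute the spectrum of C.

1, 11, 12

Set up det(μI - C) = 0.
Cofactor expansion gives p(μ) = μ^3 - 24μ^2 + 155μ - 132.
Rational-root test: μ = 11 gives p(11) = 0.
Dividing by (μ - 11) leaves μ^2 - 13μ + 12.
The quadratic factors as (μ - 1)·(μ - 12).
Eigenvalues: 1, 11, 12.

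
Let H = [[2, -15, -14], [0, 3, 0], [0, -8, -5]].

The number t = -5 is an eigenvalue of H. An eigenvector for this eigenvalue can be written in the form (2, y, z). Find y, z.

0, 1

We need (H + 5I)v = 0.
H + 5I = [[7, -15, -14], [0, 8, 0], [0, -8, 0]].
Row 1: (7)·2 + (-15)·y + (-14)·z = 0
Row 2: (0)·2 + (8)·y + (0)·z = 0
Row 3: (0)·2 + (-8)·y + (0)·z = 0
Solving gives y = 0, z = 1.
Check: H·(2, 0, 1) = (-10, 0, -5) = -5·(2, 0, 1).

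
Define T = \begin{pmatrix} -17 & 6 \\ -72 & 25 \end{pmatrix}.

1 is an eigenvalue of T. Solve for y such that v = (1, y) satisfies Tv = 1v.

We need (T - 1I)v = 0.
T - 1I = [[-18, 6], [-72, 24]].
Row 1: (-18)·1 + (6)·y = 0
Row 2: (-72)·1 + (24)·y = 0
Solving gives y = 3.
Check: T·(1, 3) = (1, 3) = 1·(1, 3).

3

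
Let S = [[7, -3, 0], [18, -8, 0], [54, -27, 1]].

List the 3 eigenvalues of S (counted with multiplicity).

-2, 1, 1

Compute the characteristic polynomial p(λ) = det(λI - S).
Expanding the 3×3 determinant: p(λ) = λ^3 - 3λ + 2.
Rational-root test: λ = 1 gives p(1) = 0.
Dividing by (λ - 1) leaves λ^2 + λ - 2.
The quadratic factors as (λ + 2)·(λ - 1).
Eigenvalues: -2, 1, 1.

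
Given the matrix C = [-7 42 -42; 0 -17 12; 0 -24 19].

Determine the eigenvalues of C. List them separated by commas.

The characteristic polynomial is p(t) = det(tI - C).
Cofactor expansion gives p(t) = t^3 + 5t^2 - 49t - 245.
Rational-root test: t = -7 gives p(-7) = 0.
Factor out (t + 7): p(t) = (t + 7)·(t^2 - 2t - 35).
The quadratic factors as (t + 5)·(t - 7).
Eigenvalues: -7, -5, 7.

-7, -5, 7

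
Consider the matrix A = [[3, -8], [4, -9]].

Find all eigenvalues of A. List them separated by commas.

-5, -1

det(A - λI) = (3 - λ)(-9 - λ) - (-8)·(4) = λ^2 + 6λ + 5.
This factors as (λ + 5)·(λ + 1) = 0.
Eigenvalues: -5, -1.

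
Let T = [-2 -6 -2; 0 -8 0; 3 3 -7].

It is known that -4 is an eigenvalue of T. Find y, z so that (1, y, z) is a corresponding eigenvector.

We need (T + 4I)v = 0.
T + 4I = [[2, -6, -2], [0, -4, 0], [3, 3, -3]].
Row 1: (2)·1 + (-6)·y + (-2)·z = 0
Row 2: (0)·1 + (-4)·y + (0)·z = 0
Row 3: (3)·1 + (3)·y + (-3)·z = 0
Solving gives y = 0, z = 1.
Check: T·(1, 0, 1) = (-4, 0, -4) = -4·(1, 0, 1).

0, 1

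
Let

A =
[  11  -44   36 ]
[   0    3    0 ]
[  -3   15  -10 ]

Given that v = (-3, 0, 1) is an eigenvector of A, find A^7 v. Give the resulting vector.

First find the eigenvalue: Av = (3, 0, -1) = -1·(-3, 0, 1), so λ = -1.
Then A^7 v = λ^7·v = (-1)^7·(-3, 0, 1) = -1·(-3, 0, 1) = (3, 0, -1).

(3, 0, -1)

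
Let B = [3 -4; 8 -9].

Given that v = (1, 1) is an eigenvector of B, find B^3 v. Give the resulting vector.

(-1, -1)

First find the eigenvalue: Bv = (-1, -1) = -1·(1, 1), so λ = -1.
Then B^3 v = λ^3·v = (-1)^3·(1, 1) = -1·(1, 1) = (-1, -1).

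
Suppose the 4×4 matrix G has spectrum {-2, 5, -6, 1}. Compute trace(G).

-2

trace(G) is the sum of the eigenvalues: (-2) + (5) + (-6) + (1) = -2.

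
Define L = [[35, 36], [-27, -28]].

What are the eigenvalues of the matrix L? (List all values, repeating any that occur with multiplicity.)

det(L - tI) = (35 - t)(-28 - t) - (36)·(-27) = t^2 - 7t - 8.
This factors as (t + 1)·(t - 8) = 0.
Eigenvalues: -1, 8.

-1, 8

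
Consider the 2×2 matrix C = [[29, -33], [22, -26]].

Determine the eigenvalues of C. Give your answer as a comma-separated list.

-4, 7

det(C - μI) = (29 - μ)(-26 - μ) - (-33)·(22) = μ^2 - 3μ - 28.
This factors as (μ + 4)·(μ - 7) = 0.
Eigenvalues: -4, 7.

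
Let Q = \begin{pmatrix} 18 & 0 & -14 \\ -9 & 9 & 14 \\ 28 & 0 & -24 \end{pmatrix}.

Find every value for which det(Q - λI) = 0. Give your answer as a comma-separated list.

-10, 4, 9

The characteristic polynomial is p(λ) = det(λI - Q).
Cofactor expansion gives p(λ) = λ^3 - 3λ^2 - 94λ + 360.
Rational-root test: λ = -10 gives p(-10) = 0.
Dividing by (λ + 10) leaves λ^2 - 13λ + 36.
The quadratic factors as (λ - 4)·(λ - 9).
Eigenvalues: -10, 4, 9.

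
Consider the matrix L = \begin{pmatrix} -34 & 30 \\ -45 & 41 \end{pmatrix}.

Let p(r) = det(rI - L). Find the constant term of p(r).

p(r) = r^2 - 7r - 44.
The constant term is -44.

-44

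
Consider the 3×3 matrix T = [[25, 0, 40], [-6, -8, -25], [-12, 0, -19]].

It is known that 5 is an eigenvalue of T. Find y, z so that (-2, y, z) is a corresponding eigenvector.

-1, 1

We need (T - 5I)v = 0.
T - 5I = [[20, 0, 40], [-6, -13, -25], [-12, 0, -24]].
Row 1: (20)·-2 + (0)·y + (40)·z = 0
Row 2: (-6)·-2 + (-13)·y + (-25)·z = 0
Row 3: (-12)·-2 + (0)·y + (-24)·z = 0
Solving gives y = -1, z = 1.
Check: T·(-2, -1, 1) = (-10, -5, 5) = 5·(-2, -1, 1).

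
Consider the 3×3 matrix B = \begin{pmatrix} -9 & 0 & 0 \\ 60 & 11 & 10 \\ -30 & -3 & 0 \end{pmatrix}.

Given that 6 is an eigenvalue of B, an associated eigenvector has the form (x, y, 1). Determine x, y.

We need (B - 6I)v = 0.
B - 6I = [[-15, 0, 0], [60, 5, 10], [-30, -3, -6]].
Row 1: (-15)·x + (0)·y + (0)·1 = 0
Row 2: (60)·x + (5)·y + (10)·1 = 0
Row 3: (-30)·x + (-3)·y + (-6)·1 = 0
Solving gives x = 0, y = -2.
Check: B·(0, -2, 1) = (0, -12, 6) = 6·(0, -2, 1).

0, -2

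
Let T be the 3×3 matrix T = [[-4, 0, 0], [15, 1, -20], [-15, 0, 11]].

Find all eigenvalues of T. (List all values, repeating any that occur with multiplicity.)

Set up det(λI - T) = 0.
Cofactor expansion gives p(λ) = λ^3 - 8λ^2 - 37λ + 44.
Since p(-4) = 0, λ = -4 is a root.
Dividing by (λ + 4) leaves λ^2 - 12λ + 11.
The quadratic factors as (λ - 1)·(λ - 11).
Eigenvalues: -4, 1, 11.

-4, 1, 11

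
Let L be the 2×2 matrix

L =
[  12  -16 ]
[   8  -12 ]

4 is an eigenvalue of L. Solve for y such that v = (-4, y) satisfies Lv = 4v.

-2

We need (L - 4I)v = 0.
L - 4I = [[8, -16], [8, -16]].
Row 1: (8)·-4 + (-16)·y = 0
Row 2: (8)·-4 + (-16)·y = 0
Solving gives y = -2.
Check: L·(-4, -2) = (-16, -8) = 4·(-4, -2).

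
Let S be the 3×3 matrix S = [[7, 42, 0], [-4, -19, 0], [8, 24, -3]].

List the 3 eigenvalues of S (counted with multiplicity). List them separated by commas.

The characteristic polynomial is p(t) = det(tI - S).
Expanding the 3×3 determinant: p(t) = t^3 + 15t^2 + 71t + 105.
Rational-root test: t = -3 gives p(-3) = 0.
Factor out (t + 3): p(t) = (t + 3)·(t^2 + 12t + 35).
The quadratic factors as (t + 7)·(t + 5).
Eigenvalues: -7, -5, -3.

-7, -5, -3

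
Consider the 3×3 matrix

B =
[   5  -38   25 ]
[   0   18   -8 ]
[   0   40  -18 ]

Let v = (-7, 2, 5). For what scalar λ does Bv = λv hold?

Compute Bv: B·(-7, 2, 5) = (14, -4, -10).
Since Bv = λv, compare component 1: 14 = λ·-7, so λ = -2.

-2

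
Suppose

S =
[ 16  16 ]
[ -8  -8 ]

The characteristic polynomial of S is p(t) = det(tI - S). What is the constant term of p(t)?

p(t) = t^2 - 8t.
The constant term is 0.

0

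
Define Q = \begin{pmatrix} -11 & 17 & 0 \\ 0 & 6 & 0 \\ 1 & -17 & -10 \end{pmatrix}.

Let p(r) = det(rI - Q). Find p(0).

p(0) = det(0·I − Q) = det(−Q) = (−1)^3·det(Q).
det(Q) = 660, so p(0) = -660.

-660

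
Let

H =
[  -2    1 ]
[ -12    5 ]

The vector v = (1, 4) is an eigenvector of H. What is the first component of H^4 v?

First find the eigenvalue: Hv = (2, 8) = 2·(1, 4), so λ = 2.
Then H^4 v = λ^4·v = 2^4·(1, 4) = 16·(1, 4) = (16, 64).

16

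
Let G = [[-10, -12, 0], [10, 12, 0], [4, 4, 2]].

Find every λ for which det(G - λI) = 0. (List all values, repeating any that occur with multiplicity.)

0, 2, 2

The characteristic polynomial is p(lambda) = det(lambda·I - G).
Expanding the 3×3 determinant: p(lambda) = lambda^3 - 4·lambda^2 + 4·lambda.
Since p(0) = 0, lambda = 0 is a root.
Dividing by lambda leaves lambda^2 - 4·lambda + 4.
The quadratic factor is (lambda - 2)^2.
Eigenvalues: 0, 2, 2.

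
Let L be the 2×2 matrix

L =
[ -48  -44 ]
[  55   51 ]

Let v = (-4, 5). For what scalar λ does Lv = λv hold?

Compute Lv: L·(-4, 5) = (-28, 35).
Since Lv = λv, compare component 1: -28 = λ·-4, so λ = 7.

7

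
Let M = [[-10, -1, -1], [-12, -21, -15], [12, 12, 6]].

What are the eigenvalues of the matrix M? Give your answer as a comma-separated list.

The characteristic polynomial is p(t) = det(tI - M).
Expanding the 3×3 determinant: p(t) = t^3 + 25t^2 + 204t + 540.
Since p(-10) = 0, t = -10 is a root.
Dividing by (t + 10) leaves t^2 + 15t + 54.
The quadratic factors as (t + 9)·(t + 6).
Eigenvalues: -10, -9, -6.

-10, -9, -6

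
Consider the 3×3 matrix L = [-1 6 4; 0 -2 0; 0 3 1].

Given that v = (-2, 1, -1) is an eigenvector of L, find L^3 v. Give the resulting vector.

First find the eigenvalue: Lv = (4, -2, 2) = -2·(-2, 1, -1), so λ = -2.
Then L^3 v = λ^3·v = (-2)^3·(-2, 1, -1) = -8·(-2, 1, -1) = (16, -8, 8).

(16, -8, 8)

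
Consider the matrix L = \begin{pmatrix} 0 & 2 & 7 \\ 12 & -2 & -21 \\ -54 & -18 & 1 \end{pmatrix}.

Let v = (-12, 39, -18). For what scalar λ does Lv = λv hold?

Compute Lv: L·(-12, 39, -18) = (-48, 156, -72).
Since Lv = λv, compare component 1: -48 = λ·-12, so λ = 4.

4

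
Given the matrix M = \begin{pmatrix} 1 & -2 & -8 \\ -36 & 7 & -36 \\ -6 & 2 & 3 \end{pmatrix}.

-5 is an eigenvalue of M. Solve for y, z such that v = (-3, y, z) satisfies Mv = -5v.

-9, 0

We need (M + 5I)v = 0.
M + 5I = [[6, -2, -8], [-36, 12, -36], [-6, 2, 8]].
Row 1: (6)·-3 + (-2)·y + (-8)·z = 0
Row 2: (-36)·-3 + (12)·y + (-36)·z = 0
Row 3: (-6)·-3 + (2)·y + (8)·z = 0
Solving gives y = -9, z = 0.
Check: M·(-3, -9, 0) = (15, 45, 0) = -5·(-3, -9, 0).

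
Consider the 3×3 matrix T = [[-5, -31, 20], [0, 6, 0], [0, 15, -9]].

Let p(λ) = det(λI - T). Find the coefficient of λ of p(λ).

p(λ) = λ^3 + 8λ^2 - 39λ - 270.
The coefficient of λ is -39.

-39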